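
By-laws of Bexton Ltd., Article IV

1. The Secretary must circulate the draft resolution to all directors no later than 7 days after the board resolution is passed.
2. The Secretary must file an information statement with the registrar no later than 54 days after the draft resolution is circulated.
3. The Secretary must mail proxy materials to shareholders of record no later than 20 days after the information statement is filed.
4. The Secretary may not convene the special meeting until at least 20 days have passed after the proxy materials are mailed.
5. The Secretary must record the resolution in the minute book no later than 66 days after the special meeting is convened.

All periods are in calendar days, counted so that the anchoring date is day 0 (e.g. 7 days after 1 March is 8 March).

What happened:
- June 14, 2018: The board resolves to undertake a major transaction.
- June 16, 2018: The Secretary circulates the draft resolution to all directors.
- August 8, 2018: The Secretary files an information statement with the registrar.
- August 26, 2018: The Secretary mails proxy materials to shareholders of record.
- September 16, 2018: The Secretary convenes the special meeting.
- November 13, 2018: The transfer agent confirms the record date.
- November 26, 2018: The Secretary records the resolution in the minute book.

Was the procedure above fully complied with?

No

Step 1 — counting 7 days from June 14, 2018 (when the board resolution is passed) gives a deadline of June 21, 2018; completed June 16, 2018, before the deadline.
Step 2 — counting 54 days from June 16, 2018 (when the draft resolution is circulated) gives a deadline of August 9, 2018; completed August 8, 2018, before the deadline.
Step 3 — counting 20 days from August 8, 2018 (when the information statement is filed) gives a deadline of August 28, 2018; August 26, 2018 is within that limit.
Step 4 — must wait 20 days from August 26, 2018 (when the proxy materials are mailed), so not before September 15, 2018; done September 16, 2018, after the minimum wait.
Step 5 — counting 66 days from September 16, 2018 (when the special meeting is convened) gives a deadline of November 21, 2018; done November 26, 2018 — 5 days late.
That is the first point of non-compliance.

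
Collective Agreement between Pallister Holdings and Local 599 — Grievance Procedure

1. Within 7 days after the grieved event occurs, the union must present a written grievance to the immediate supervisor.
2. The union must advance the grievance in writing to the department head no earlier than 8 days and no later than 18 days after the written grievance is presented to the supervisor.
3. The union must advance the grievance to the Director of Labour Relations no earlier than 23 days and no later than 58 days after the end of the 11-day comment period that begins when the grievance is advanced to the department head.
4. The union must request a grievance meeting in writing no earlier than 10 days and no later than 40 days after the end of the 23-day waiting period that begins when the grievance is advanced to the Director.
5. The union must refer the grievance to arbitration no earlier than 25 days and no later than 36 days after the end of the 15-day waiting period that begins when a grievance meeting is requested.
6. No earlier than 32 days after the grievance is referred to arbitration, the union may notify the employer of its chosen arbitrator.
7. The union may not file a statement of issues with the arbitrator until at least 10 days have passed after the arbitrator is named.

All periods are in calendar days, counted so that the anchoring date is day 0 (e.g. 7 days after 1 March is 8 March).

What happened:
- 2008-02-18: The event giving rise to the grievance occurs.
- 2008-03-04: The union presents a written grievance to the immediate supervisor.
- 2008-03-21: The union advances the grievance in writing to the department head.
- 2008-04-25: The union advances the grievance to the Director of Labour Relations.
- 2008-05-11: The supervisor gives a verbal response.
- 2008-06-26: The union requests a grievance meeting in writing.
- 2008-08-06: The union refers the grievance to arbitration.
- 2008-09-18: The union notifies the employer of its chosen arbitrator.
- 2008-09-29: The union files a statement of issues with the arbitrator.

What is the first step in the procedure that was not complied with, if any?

Step 1: 7 days after 2008-02-18 (when the grieved event occurs) is 2008-02-25; not done until 2008-03-04, 8 days after the deadline.

Step 1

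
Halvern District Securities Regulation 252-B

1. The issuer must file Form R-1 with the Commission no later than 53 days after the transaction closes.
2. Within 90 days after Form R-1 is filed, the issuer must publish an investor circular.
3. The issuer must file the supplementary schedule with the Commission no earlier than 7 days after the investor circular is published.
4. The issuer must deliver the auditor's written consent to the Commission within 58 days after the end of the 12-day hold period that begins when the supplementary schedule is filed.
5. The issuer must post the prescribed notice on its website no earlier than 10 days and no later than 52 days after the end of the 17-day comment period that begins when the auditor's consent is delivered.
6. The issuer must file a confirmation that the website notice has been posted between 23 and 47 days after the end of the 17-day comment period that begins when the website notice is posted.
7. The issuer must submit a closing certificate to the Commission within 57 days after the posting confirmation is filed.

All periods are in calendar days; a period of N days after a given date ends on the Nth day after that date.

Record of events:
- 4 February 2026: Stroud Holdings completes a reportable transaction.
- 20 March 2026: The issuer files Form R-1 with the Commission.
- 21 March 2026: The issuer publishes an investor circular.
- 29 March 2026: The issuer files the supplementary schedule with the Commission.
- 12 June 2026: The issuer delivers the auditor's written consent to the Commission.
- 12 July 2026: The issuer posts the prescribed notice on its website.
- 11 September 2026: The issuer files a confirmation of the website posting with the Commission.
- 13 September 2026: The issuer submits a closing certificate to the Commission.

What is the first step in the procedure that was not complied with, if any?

(1) due by 4 February 2026 + 53 days = 29 March 2026; 20 March 2026 is within that limit.
(2) due by 20 March 2026 + 90 days = 18 June 2026; done 21 March 2026 — timely.
(3) permitted from 21 March 2026 + 7 days = 28 March 2026 onward; done 29 March 2026 — permitted.
(4) due by 10 April 2026 + 58 days = 7 June 2026; done 12 June 2026 — 5 days late.
Later steps need not be reached.

Step 4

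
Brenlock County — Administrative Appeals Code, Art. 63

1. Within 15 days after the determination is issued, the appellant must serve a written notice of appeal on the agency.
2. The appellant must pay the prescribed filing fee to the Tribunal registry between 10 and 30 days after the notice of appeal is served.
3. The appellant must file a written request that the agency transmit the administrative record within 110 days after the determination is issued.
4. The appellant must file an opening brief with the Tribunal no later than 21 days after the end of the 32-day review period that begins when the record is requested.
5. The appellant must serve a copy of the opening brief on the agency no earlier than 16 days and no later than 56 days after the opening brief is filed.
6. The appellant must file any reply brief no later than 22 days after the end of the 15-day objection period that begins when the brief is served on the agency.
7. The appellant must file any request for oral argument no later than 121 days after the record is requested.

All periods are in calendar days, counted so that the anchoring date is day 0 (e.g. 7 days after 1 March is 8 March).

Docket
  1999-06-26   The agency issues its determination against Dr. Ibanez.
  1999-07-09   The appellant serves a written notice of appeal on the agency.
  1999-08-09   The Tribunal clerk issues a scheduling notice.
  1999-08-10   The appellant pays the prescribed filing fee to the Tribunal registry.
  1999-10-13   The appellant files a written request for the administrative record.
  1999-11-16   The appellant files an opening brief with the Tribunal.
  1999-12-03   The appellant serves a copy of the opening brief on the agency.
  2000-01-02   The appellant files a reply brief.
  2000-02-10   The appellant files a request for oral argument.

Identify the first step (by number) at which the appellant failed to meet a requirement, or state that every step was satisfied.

Step 1 — counting 15 days from 1999-06-26 (when the determination is issued) gives a deadline of 1999-07-11; 1999-07-09 is within that limit.
Step 2 — 10 and 30 days from 1999-07-09 (when the notice of appeal is served) are 1999-07-19 and 1999-08-08 respectively; 1999-08-10 is 2 days past the end of the window.

Step 2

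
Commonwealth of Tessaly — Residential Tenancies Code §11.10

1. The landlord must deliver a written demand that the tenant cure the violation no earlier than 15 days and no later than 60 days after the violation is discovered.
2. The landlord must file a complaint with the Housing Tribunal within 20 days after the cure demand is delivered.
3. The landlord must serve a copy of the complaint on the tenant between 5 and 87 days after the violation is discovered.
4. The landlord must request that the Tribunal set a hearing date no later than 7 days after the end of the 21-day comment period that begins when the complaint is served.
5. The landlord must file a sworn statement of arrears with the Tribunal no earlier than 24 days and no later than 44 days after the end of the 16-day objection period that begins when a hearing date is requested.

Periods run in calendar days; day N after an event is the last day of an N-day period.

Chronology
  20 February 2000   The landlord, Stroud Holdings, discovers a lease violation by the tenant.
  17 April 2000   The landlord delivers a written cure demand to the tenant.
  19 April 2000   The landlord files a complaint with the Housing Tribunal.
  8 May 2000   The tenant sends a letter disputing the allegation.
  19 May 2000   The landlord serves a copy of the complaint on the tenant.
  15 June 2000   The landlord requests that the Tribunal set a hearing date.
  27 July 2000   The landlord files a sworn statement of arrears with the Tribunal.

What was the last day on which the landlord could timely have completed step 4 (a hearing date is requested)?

The complaint is served on 19 May 2000; the 21-day comment period therefore ends 9 June 2000, and step 4 runs from that date. 7 days after 9 June 2000 is 16 June 2000.

16 June 2000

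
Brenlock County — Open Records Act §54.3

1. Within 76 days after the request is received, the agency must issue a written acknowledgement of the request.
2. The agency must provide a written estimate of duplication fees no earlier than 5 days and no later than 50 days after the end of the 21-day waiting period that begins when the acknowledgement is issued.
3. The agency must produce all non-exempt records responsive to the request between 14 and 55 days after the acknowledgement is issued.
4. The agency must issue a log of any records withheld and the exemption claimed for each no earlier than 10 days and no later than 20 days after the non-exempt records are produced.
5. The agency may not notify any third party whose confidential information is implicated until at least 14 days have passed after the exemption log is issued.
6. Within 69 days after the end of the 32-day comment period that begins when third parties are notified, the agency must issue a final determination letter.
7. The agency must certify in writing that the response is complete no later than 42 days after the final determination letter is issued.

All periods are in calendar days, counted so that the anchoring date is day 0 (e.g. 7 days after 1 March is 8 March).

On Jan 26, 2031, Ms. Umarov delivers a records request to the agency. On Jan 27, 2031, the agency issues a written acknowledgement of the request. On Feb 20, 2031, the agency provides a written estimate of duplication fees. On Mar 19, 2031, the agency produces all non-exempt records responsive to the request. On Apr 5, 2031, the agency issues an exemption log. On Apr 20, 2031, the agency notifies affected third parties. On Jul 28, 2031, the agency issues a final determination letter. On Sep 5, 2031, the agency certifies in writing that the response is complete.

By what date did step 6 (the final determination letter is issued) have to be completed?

Jul 30, 2031

Third parties are notified on Apr 20, 2031; the 32-day comment period therefore ends May 22, 2031, and step 6 runs from that date. 69 days after May 22, 2031 is Jul 30, 2031.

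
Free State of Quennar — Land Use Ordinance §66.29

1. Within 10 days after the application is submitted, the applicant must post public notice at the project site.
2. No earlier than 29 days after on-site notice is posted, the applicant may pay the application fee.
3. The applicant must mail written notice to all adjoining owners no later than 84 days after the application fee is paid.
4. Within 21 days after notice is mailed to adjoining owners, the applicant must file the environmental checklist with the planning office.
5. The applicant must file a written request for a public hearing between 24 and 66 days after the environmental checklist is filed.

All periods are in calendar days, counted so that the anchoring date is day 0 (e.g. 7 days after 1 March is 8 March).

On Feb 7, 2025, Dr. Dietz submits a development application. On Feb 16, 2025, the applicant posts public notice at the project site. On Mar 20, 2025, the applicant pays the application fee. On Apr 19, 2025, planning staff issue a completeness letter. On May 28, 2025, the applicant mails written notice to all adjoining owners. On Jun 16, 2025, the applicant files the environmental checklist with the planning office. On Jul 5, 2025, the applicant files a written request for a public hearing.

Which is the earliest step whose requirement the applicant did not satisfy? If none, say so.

Step 5

Step 1 — counting 10 days from Feb 7, 2025 (when the application is submitted) gives a deadline of Feb 17, 2025; Feb 16, 2025 is within that limit.
Step 2 — must wait 29 days from Feb 16, 2025 (when on-site notice is posted), so not before Mar 17, 2025; done Mar 20, 2025, after the minimum wait.
Step 3 — counting 84 days from Mar 20, 2025 (when the application fee is paid) gives a deadline of Jun 12, 2025; May 28, 2025 is within that limit.
Step 4 — counting 21 days from May 28, 2025 (when notice is mailed to adjoining owners) gives a deadline of Jun 18, 2025; completed Jun 16, 2025, before the deadline.
Step 5 — 24 and 66 days from Jun 16, 2025 (when the environmental checklist is filed) are Jul 10, 2025 and Aug 21, 2025 respectively; done Jul 5, 2025 — 5 days before the window opened.
That is the first point of non-compliance.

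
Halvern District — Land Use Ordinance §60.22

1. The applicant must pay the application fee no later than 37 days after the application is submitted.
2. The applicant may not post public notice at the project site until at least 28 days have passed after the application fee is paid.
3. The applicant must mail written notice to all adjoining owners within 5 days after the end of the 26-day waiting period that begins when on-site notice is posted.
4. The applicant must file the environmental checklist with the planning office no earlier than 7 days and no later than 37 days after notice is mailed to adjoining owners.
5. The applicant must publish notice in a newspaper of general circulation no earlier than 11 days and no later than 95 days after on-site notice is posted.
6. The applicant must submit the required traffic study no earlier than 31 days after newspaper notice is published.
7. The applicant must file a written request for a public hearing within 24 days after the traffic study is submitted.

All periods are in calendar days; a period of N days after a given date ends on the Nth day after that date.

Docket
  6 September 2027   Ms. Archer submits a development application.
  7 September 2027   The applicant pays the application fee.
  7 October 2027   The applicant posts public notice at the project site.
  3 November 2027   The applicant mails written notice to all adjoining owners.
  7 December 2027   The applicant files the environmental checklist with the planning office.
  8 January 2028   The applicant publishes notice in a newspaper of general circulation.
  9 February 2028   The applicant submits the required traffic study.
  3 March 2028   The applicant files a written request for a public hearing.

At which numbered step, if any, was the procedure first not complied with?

None — every step was satisfied

(1) due by 6 September 2027 + 37 days = 13 October 2027; done 7 September 2027 — timely.
(2) permitted from 7 September 2027 + 28 days = 5 October 2027 onward; 7 October 2027 is on or after that date.
(3) due by 2 November 2027 + 5 days = 7 November 2027; done 3 November 2027 — timely.
(4) the permitted window runs from 3 November 2027 + 7 = 10 November 2027 to 3 November 2027 + 37 = 10 December 2027; done 7 December 2027, which is between those dates.
(5) the permitted window runs from 7 October 2027 + 11 = 18 October 2027 to 7 October 2027 + 95 = 10 January 2028; done 8 January 2028 — within the window.
(6) permitted from 8 January 2028 + 31 days = 8 February 2028 onward; done 9 February 2028, after the minimum wait.
(7) due by 9 February 2028 + 24 days = 4 March 2028; 3 March 2028 is within that limit.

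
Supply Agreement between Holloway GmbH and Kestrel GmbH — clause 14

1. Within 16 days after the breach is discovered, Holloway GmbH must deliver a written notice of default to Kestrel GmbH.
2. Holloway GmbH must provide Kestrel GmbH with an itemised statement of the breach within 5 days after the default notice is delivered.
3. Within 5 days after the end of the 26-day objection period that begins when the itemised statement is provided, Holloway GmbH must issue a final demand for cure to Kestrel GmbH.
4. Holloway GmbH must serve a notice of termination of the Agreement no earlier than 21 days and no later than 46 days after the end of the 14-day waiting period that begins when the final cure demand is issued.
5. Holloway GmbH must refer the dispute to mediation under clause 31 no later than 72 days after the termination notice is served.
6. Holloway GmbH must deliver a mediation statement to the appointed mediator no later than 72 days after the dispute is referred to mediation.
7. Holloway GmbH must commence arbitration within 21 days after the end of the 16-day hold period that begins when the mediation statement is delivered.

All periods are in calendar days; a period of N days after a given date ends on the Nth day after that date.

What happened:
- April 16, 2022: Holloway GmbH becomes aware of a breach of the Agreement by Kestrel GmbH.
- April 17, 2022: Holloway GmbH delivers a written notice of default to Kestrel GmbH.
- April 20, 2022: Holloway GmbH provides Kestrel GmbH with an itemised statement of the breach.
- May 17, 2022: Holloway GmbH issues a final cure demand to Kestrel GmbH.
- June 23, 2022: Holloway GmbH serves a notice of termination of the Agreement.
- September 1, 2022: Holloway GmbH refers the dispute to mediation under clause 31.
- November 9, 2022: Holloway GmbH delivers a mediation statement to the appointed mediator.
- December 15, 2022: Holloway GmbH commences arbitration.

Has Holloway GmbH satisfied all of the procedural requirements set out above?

Yes

(1) due by April 16, 2022 + 16 days = May 2, 2022; completed April 17, 2022, before the deadline.
(2) due by April 17, 2022 + 5 days = April 22, 2022; completed April 20, 2022, before the deadline.
(3) due by May 16, 2022 + 5 days = May 21, 2022; May 17, 2022 is within that limit.
(4) the permitted window runs from May 31, 2022 + 21 = June 21, 2022 to May 31, 2022 + 46 = July 16, 2022; done June 23, 2022, which is between those dates.
(5) due by June 23, 2022 + 72 days = September 3, 2022; completed September 1, 2022, before the deadline.
(6) due by September 1, 2022 + 72 days = November 12, 2022; completed November 9, 2022, before the deadline.
(7) due by November 25, 2022 + 21 days = December 16, 2022; completed December 15, 2022, before the deadline.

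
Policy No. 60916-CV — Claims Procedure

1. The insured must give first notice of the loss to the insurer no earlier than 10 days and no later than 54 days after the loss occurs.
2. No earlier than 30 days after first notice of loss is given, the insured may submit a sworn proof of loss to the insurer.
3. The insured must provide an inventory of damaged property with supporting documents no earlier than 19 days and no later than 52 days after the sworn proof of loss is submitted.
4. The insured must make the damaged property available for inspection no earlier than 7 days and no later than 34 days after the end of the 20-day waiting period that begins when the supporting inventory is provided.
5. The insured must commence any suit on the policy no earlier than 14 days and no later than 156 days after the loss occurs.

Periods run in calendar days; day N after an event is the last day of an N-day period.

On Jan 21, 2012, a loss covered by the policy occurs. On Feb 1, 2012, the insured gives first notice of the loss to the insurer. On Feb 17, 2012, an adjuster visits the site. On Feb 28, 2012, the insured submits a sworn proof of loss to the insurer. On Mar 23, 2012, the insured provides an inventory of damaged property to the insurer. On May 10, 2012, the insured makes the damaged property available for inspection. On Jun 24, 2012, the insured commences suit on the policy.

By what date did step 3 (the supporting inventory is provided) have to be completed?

Apr 20, 2012

Step 3 runs from Feb 28, 2012, when the sworn proof of loss is submitted. The window is 19–52 days after Feb 28, 2012; it closes on Apr 20, 2012.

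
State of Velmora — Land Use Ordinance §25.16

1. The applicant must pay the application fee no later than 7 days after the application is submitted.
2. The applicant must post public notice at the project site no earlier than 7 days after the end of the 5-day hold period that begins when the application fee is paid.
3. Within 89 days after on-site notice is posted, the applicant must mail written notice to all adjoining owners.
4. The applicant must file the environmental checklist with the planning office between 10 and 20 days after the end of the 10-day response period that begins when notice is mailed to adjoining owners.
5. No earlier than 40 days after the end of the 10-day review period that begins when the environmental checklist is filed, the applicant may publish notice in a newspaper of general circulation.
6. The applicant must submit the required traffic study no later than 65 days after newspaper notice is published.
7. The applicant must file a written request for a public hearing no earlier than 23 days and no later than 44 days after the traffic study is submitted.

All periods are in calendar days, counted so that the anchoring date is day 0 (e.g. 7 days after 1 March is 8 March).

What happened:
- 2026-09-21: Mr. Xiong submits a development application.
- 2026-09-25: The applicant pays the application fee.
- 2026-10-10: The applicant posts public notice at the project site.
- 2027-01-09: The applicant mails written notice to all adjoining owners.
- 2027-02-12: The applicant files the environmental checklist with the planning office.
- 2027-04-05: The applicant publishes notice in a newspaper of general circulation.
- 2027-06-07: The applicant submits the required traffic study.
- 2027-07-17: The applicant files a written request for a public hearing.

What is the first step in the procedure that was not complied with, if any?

Step 1: 7 days after 2026-09-21 (when the application is submitted) is 2026-09-28; completed 2026-09-25, before the deadline.
Step 2: the earliest permitted date is 7 days after 2026-09-30 (end of the 5-day hold period, which began when the application fee is paid on 2026-09-25), i.e. 2026-10-07; 2026-10-10 is on or after that date.
Step 3: 89 days after 2026-10-10 (when on-site notice is posted) is 2027-01-07; done 2027-01-09 — 2 days late.
The analysis stops there.

Step 3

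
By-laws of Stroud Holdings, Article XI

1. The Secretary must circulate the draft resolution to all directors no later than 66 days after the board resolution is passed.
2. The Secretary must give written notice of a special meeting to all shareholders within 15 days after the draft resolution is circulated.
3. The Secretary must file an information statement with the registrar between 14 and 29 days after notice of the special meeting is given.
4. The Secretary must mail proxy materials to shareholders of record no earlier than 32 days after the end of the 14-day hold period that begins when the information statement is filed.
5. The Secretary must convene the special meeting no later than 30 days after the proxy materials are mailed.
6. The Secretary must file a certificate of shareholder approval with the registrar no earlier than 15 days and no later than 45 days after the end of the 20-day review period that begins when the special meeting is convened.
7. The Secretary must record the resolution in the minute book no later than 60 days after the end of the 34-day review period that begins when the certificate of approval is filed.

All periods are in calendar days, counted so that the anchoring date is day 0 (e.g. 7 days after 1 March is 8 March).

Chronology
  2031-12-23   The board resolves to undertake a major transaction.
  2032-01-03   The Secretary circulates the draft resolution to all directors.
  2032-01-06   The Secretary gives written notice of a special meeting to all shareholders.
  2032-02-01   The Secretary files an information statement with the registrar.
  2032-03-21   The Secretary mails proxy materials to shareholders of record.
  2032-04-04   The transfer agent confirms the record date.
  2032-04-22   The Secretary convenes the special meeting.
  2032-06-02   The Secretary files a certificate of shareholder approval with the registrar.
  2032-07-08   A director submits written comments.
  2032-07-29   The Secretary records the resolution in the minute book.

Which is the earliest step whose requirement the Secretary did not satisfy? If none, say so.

Step 5

Step 1 — counting 66 days from 2031-12-23 (when the board resolution is passed) gives a deadline of 2032-02-27; completed 2032-01-03, before the deadline.
Step 2 — counting 15 days from 2032-01-03 (when the draft resolution is circulated) gives a deadline of 2032-01-18; 2032-01-06 is within that limit.
Step 3 — 14 and 29 days from 2032-01-06 (when notice of the special meeting is given) are 2032-01-20 and 2032-02-04 respectively; done 2032-02-01, which is between those dates.
Step 4 — must wait 32 days from 2032-02-15 (end of the 14-day hold period, which began when the information statement is filed on 2032-02-01), so not before 2032-03-18; done 2032-03-21, after the minimum wait.
Step 5 — counting 30 days from 2032-03-21 (when the proxy materials are mailed) gives a deadline of 2032-04-20; not done until 2032-04-22, 2 days after the deadline.
No need to go further; step 5 was not satisfied.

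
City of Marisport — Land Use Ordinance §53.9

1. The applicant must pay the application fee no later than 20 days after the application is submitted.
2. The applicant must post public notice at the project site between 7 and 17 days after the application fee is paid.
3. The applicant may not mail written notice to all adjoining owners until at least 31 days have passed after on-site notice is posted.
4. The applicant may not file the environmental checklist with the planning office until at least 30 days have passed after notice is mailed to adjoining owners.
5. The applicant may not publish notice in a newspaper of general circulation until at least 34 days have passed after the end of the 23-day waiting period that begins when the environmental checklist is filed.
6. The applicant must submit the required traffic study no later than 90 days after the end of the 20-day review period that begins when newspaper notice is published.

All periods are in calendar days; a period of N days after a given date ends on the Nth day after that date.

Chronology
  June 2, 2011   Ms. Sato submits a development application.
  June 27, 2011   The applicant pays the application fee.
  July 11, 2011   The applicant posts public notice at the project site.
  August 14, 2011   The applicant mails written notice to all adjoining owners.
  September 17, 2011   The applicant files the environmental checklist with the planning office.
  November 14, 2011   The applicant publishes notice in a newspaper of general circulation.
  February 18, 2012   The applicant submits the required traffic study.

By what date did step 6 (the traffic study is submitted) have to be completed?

Newspaper notice is published on November 14, 2011; the 20-day review period therefore ends December 4, 2011, and step 6 runs from that date. 90 days after December 4, 2011 is March 3, 2012.

March 3, 2012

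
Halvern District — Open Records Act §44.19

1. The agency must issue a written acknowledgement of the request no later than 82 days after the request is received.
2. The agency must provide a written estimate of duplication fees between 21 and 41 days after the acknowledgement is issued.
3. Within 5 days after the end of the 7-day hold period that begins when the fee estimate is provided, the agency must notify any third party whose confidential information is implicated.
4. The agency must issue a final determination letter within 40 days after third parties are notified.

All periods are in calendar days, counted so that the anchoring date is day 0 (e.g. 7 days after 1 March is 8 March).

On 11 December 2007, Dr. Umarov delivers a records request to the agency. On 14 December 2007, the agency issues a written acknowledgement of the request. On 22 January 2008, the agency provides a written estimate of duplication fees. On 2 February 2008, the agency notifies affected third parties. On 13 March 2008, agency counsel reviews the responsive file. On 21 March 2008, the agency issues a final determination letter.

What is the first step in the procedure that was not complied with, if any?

Step 4

Step 1: 82 days after 11 December 2007 (when the request is received) is 2 March 2008; completed 14 December 2007, before the deadline.
Step 2: the window is 21–41 days after 14 December 2007 (when the acknowledgement is issued), so 4 January 2008 through 24 January 2008; 22 January 2008 falls inside that range.
Step 3: 5 days after 29 January 2008 (end of the 7-day hold period, which began when the fee estimate is provided on 22 January 2008) is 3 February 2008; done 2 February 2008 — timely.
Step 4: 40 days after 2 February 2008 (when third parties are notified) is 13 March 2008; done 21 March 2008 — 8 days late.
That is the first point of non-compliance.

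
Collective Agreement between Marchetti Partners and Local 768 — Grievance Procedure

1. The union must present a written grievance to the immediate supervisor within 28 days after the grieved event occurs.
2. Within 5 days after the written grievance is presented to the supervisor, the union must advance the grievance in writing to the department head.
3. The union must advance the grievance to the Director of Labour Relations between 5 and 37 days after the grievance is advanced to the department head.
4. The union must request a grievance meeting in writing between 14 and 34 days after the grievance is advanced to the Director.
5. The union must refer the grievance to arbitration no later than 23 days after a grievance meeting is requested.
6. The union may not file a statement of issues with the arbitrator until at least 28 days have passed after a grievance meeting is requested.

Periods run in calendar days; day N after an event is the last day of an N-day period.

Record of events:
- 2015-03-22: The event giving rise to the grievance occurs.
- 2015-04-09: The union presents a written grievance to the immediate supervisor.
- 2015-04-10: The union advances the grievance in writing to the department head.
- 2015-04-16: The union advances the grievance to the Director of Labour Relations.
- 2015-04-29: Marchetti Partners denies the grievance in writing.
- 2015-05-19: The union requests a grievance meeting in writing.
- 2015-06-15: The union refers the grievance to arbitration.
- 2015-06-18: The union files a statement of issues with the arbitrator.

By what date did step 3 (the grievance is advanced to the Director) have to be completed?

2015-05-17

Step 3 runs from 2015-04-10, when the grievance is advanced to the department head. The window is 5–37 days after 2015-04-10; it closes on 2015-05-17.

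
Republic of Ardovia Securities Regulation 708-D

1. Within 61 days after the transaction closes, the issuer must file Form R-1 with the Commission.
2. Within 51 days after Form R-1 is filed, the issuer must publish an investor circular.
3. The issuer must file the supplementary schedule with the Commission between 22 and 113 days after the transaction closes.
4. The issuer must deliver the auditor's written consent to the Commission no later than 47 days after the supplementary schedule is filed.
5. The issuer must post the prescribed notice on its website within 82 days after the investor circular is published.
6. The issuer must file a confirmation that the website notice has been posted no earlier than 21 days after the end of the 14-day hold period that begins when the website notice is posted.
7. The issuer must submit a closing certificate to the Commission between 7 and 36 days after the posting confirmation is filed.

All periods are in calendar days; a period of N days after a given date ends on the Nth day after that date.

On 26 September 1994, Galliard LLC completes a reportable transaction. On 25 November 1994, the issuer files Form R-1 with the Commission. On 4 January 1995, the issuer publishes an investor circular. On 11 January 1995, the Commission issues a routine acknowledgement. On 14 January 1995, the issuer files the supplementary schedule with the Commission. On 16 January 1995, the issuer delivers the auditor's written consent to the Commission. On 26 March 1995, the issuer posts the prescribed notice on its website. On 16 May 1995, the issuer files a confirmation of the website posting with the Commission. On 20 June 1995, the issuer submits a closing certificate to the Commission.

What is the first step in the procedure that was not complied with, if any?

None — every step was satisfied

(1) due by 26 September 1994 + 61 days = 26 November 1994; completed 25 November 1994, before the deadline.
(2) due by 25 November 1994 + 51 days = 15 January 1995; done 4 January 1995 — timely.
(3) the permitted window runs from 26 September 1994 + 22 = 18 October 1994 to 26 September 1994 + 113 = 17 January 1995; done 14 January 1995, which is between those dates.
(4) due by 14 January 1995 + 47 days = 2 March 1995; completed 16 January 1995, before the deadline.
(5) due by 4 January 1995 + 82 days = 27 March 1995; done 26 March 1995 — timely.
(6) permitted from 9 April 1995 + 21 days = 30 April 1995 onward; 16 May 1995 is on or after that date.
(7) the permitted window runs from 16 May 1995 + 7 = 23 May 1995 to 16 May 1995 + 36 = 21 June 1995; done 20 June 1995, which is between those dates.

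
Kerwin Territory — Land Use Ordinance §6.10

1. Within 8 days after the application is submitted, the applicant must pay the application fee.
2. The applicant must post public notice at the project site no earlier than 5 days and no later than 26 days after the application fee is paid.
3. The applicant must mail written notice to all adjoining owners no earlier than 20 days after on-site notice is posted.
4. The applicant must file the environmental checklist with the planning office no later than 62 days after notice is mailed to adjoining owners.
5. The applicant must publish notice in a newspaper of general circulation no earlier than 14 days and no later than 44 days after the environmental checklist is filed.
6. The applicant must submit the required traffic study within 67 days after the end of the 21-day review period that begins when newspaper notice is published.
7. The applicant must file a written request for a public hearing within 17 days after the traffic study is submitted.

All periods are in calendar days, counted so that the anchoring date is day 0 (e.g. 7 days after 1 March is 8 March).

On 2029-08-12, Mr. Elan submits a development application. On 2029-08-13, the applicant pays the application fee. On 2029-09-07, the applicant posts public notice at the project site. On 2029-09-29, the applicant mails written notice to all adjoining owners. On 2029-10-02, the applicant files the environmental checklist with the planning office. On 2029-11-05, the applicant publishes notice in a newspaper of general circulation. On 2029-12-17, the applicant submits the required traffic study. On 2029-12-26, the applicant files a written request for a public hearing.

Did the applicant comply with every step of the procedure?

(1) due by 2029-08-12 + 8 days = 2029-08-20; completed 2029-08-13, before the deadline.
(2) the permitted window runs from 2029-08-13 + 5 = 2029-08-18 to 2029-08-13 + 26 = 2029-09-08; done 2029-09-07 — within the window.
(3) permitted from 2029-09-07 + 20 days = 2029-09-27 onward; done 2029-09-29 — permitted.
(4) due by 2029-09-29 + 62 days = 2029-11-30; 2029-10-02 is within that limit.
(5) the permitted window runs from 2029-10-02 + 14 = 2029-10-16 to 2029-10-02 + 44 = 2029-11-15; done 2029-11-05 — within the window.
(6) due by 2029-11-26 + 67 days = 2030-02-01; completed 2029-12-17, before the deadline.
(7) due by 2029-12-17 + 17 days = 2030-01-03; done 2029-12-26 — timely.

Yes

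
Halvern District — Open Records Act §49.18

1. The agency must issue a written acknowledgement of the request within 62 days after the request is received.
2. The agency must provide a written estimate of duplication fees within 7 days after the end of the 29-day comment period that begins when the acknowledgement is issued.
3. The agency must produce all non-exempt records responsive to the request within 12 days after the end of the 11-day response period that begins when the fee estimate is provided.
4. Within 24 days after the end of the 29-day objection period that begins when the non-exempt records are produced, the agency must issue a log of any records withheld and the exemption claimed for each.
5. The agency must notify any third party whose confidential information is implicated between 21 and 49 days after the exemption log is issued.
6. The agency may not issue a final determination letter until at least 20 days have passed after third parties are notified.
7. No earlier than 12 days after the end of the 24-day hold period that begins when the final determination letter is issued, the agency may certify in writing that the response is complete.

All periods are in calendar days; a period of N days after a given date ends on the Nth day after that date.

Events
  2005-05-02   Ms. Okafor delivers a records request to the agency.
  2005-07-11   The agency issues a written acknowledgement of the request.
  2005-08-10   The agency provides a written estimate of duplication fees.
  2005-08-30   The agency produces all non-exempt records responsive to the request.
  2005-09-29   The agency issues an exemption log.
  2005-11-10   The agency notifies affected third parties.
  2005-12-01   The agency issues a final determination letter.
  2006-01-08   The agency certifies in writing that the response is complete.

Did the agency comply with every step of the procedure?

Step 1 — counting 62 days from 2005-05-02 (when the request is received) gives a deadline of 2005-07-03; 2005-07-11 misses that deadline by 8 days.

No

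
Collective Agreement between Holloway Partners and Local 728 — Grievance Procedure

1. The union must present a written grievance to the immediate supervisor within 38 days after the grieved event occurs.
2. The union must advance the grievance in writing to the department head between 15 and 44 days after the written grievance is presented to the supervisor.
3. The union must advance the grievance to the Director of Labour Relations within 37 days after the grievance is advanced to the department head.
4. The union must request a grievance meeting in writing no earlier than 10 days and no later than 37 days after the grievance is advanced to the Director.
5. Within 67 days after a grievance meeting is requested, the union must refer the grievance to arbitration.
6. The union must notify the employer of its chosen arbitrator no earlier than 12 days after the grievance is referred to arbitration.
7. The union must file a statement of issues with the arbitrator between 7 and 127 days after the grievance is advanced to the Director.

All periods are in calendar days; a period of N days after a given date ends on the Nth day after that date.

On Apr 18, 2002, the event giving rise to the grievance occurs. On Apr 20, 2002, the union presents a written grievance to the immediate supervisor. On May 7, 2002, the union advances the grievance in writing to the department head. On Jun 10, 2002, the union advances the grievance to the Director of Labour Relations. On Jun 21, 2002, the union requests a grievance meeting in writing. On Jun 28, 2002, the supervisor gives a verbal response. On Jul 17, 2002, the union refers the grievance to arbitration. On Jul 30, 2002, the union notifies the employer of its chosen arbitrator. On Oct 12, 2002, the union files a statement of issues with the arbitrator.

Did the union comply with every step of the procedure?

Yes

(1) due by Apr 18, 2002 + 38 days = May 26, 2002; completed Apr 20, 2002, before the deadline.
(2) the permitted window runs from Apr 20, 2002 + 15 = May 5, 2002 to Apr 20, 2002 + 44 = Jun 3, 2002; May 7, 2002 falls inside that range.
(3) due by May 7, 2002 + 37 days = Jun 13, 2002; completed Jun 10, 2002, before the deadline.
(4) the permitted window runs from Jun 10, 2002 + 10 = Jun 20, 2002 to Jun 10, 2002 + 37 = Jul 17, 2002; done Jun 21, 2002 — within the window.
(5) due by Jun 21, 2002 + 67 days = Aug 27, 2002; completed Jul 17, 2002, before the deadline.
(6) permitted from Jul 17, 2002 + 12 days = Jul 29, 2002 onward; Jul 30, 2002 is on or after that date.
(7) the permitted window runs from Jun 10, 2002 + 7 = Jun 17, 2002 to Jun 10, 2002 + 127 = Oct 15, 2002; done Oct 12, 2002, which is between those dates.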